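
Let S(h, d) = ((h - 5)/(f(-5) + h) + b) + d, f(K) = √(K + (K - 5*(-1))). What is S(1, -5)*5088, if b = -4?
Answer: 5088*(-9*√5 + 13*I)/(√5 - I) ≈ -49184.0 + 7584.7*I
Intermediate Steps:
f(K) = √(5 + 2*K) (f(K) = √(K + (K + 5)) = √(K + (5 + K)) = √(5 + 2*K))
S(h, d) = -4 + d + (-5 + h)/(h + I*√5) (S(h, d) = ((h - 5)/(√(5 + 2*(-5)) + h) - 4) + d = ((-5 + h)/(√(5 - 10) + h) - 4) + d = ((-5 + h)/(√(-5) + h) - 4) + d = ((-5 + h)/(I*√5 + h) - 4) + d = ((-5 + h)/(h + I*√5) - 4) + d = (-4 + (-5 + h)/(h + I*√5)) + d = -4 + d + (-5 + h)/(h + I*√5))
S(1, -5)*5088 = ((-5 - 3*1 - 5*1 - 4*I*√5 + I*(-5)*√5)/(1 + I*√5))*5088 = ((-5 - 3 - 5 - 4*I*√5 - 5*I*√5)/(1 + I*√5))*5088 = ((-13 - 9*I*√5)/(1 + I*√5))*5088 = 5088*(-13 - 9*I*√5)/(1 + I*√5)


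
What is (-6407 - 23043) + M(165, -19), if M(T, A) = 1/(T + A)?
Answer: -4299699/146 ≈ -29450.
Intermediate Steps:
M(T, A) = 1/(A + T)
(-6407 - 23043) + M(165, -19) = (-6407 - 23043) + 1/(-19 + 165) = -29450 + 1/146 = -4299699/146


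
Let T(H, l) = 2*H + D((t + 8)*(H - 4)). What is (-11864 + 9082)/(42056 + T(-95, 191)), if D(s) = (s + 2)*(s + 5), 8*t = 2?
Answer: -44512/11251829 ≈ -0.0039560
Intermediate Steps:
t = 1/4 (t = (1/8)*2 = 1/4 ≈ 0.25000)
D(s) = (2 + s)*(5 + s)
T(H, l) = -221 + (-33 + 33*H/4)**2 + 239*H/4 (T(H, l) = 2*H + (10 + ((1/4 + 8)*(H - 4))**2 + 7*((1/4 + 8)*(H - 4))) = 2*H + (10 + (33*(-4 + H)/4)**2 + 7*(33*(-4 + H)/4)) = 2*H + (10 + (-33 + 33*H/4)**2 + 7*(-33 + 33*H/4)) = 2*H + (10 + (-33 + 33*H/4)**2 + (-231 + 231*H/4)) = 2*H + (-221 + (-33 + 33*H/4)**2 + 231*H/4) = -221 + (-33 + 33*H/4)**2 + 239*H/4)
(-11864 + 9082)/(42056 + T(-95, 191)) = (-11864 + 9082)/(42056 + (868 - 1939/4*(-95) + (1089/16)*(-95)**2)) = -2782/(42056 + (868 + 184205/4 + (1089/16)*9025)) = -2782/(42056 + (868 + 184205/4 + 9828225/16)) = -2782/(42056 + 10578933/16) = -2782/11251829/16 = -2782*16/11251829 = -44512/11251829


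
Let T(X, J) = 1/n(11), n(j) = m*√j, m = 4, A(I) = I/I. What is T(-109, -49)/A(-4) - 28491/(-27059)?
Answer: 28491/27059 + √11/44 ≈ 1.1283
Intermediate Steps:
A(I) = 1
n(j) = 4*√j
T(X, J) = √11/44 (T(X, J) = 1/(4*√11) = √11/44)
T(-109, -49)/A(-4) - 28491/(-27059) = (√11/44)/1 - 28491/(-27059) = (√11/44)*1 - 28491*(-1/27059) = √11/44 + 28491/27059 = 28491/27059 + √11/44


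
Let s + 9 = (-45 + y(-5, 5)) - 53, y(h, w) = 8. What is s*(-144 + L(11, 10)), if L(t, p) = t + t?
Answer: 12078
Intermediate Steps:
L(t, p) = 2*t
s = -99 (s = -9 + ((-45 + 8) - 53) = -9 + (-37 - 53) = -9 - 90 = -99)
s*(-144 + L(11, 10)) = -99*(-144 + 2*11) = -99*(-144 + 22) = -99*(-122) = 12078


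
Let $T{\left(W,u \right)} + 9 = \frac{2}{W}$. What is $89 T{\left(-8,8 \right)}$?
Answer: $- \frac{3293}{4} \approx -823.25$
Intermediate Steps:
$T{\left(W,u \right)} = -9 + \frac{2}{W}$
$89 T{\left(-8,8 \right)} = 89 \left(-9 + \frac{2}{-8}\right) = 89 \left(-9 + 2 \left(- \frac{1}{8}\right)\right) = 89 \left(-9 - \frac{1}{4}\right) = 89 \left(- \frac{37}{4}\right) = - \frac{3293}{4}$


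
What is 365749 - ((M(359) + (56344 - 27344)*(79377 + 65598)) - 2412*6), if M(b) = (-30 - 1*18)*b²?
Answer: -4197708491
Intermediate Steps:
M(b) = -48*b² (M(b) = (-30 - 18)*b² = -48*b²)
365749 - ((M(359) + (56344 - 27344)*(79377 + 65598)) - 2412*6) = 365749 - ((-48*359² + (56344 - 27344)*(79377 + 65598)) - 2412*6) = 365749 - ((-48*128881 + 29000*144975) - 14472) = 365749 - ((-6186288 + 4204275000) - 14472) = 365749 - (4198088712 - 14472) = 365749 - 1*4198074240 = 365749 - 4198074240 = -4197708491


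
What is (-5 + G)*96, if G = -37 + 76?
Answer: 3264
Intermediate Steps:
G = 39
(-5 + G)*96 = (-5 + 39)*96 = 34*96 = 3264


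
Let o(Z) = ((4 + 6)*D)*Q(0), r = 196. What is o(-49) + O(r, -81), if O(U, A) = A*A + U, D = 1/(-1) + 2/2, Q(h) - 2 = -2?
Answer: 6757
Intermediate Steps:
Q(h) = 0 (Q(h) = 2 - 2 = 0)
D = 0 (D = 1*(-1) + 2*(1/2) = -1 + 1 = 0)
O(U, A) = U + A**2 (O(U, A) = A**2 + U = U + A**2)
o(Z) = 0 (o(Z) = ((4 + 6)*0)*0 = (10*0)*0 = 0*0 = 0)
o(-49) + O(r, -81) = 0 + (196 + (-81)**2) = 0 + (196 + 6561) = 0 + 6757 = 6757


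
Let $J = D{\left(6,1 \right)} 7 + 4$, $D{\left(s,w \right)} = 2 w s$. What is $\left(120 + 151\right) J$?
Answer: $23848$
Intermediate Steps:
$D{\left(s,w \right)} = 2 s w$
$J = 88$ ($J = 2 \cdot 6 \cdot 1 \cdot 7 + 4 = 12 \cdot 7 + 4 = 84 + 4 = 88$)
$\left(120 + 151\right) J = \left(120 + 151\right) 88 = 271 \cdot 88 = 23848$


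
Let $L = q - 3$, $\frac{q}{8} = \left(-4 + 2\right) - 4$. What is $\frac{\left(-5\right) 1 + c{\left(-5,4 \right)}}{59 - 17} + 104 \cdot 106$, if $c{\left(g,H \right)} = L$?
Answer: $\frac{33068}{3} \approx 11023.0$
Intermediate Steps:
$q = -48$ ($q = 8 \left(\left(-4 + 2\right) - 4\right) = 8 \left(-2 - 4\right) = 8 \left(-6\right) = -48$)
$L = -51$ ($L = -48 - 3 = -51$)
$c{\left(g,H \right)} = -51$
$\frac{\left(-5\right) 1 + c{\left(-5,4 \right)}}{59 - 17} + 104 \cdot 106 = \frac{\left(-5\right) 1 - 51}{59 - 17} + 104 \cdot 106 = \frac{-5 - 51}{42} + 11024 = \left(-56\right) \frac{1}{42} + 11024 = - \frac{4}{3} + 11024 = \frac{33068}{3}$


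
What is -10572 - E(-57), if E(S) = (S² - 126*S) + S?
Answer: -20946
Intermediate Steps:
E(S) = S² - 125*S
-10572 - E(-57) = -10572 - (-57)*(-125 - 57) = -10572 - (-57)*(-182) = -10572 - 1*10374 = -10572 - 10374 = -20946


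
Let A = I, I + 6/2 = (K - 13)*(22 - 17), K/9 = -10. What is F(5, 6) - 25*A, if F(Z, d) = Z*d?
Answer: 12980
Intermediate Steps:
K = -90 (K = 9*(-10) = -90)
I = -518 (I = -3 + (-90 - 13)*(22 - 17) = -3 - 103*5 = -3 - 515 = -518)
A = -518
F(5, 6) - 25*A = 5*6 - 25*(-518) = 30 + 12950 = 12980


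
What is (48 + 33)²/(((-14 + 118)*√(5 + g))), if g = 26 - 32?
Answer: -6561*I/104 ≈ -63.087*I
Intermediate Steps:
g = -6
(48 + 33)²/(((-14 + 118)*√(5 + g))) = (48 + 33)²/(((-14 + 118)*√(5 - 6))) = 81²/((104*√(-1))) = 6561/((104*I)) = 6561*(-I/104) = -6561*I/104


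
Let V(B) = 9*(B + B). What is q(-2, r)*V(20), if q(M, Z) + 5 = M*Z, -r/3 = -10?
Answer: -23400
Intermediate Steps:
r = 30 (r = -3*(-10) = 30)
q(M, Z) = -5 + M*Z
V(B) = 18*B (V(B) = 9*(2*B) = 18*B)
q(-2, r)*V(20) = (-5 - 2*30)*(18*20) = (-5 - 60)*360 = -65*360 = -23400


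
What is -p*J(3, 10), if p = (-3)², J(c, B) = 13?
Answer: -117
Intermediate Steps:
p = 9
-p*J(3, 10) = -9*13 = -1*117 = -117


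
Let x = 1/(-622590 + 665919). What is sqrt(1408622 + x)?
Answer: sqrt(2644550099565231)/43329 ≈ 1186.9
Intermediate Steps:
x = 1/43329 ≈ 2.3079e-5
sqrt(1408622 + x) = sqrt(1408622 + 1/43329) = sqrt(61034182639/43329) = sqrt(2644550099565231)/43329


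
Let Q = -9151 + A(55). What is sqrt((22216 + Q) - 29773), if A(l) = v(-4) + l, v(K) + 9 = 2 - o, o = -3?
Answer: I*sqrt(16657) ≈ 129.06*I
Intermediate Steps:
v(K) = -4 (v(K) = -9 + (2 - 1*(-3)) = -9 + (2 + 3) = -9 + 5 = -4)
A(l) = -4 + l
Q = -9100 (Q = -9151 + (-4 + 55) = -9151 + 51 = -9100)
sqrt((22216 + Q) - 29773) = sqrt((22216 - 9100) - 29773) = sqrt(13116 - 29773) = sqrt(-16657) = I*sqrt(16657)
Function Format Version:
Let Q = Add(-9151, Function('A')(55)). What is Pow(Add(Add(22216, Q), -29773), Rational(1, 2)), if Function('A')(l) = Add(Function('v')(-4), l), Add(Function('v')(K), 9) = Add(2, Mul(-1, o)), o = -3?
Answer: Mul(I, Pow(16657, Rational(1, 2))) ≈ Mul(129.06, I)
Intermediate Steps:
Function('v')(K) = -4 (Function('v')(K) = Add(-9, Add(2, Mul(-1, -3))) = Add(-9, Add(2, 3)) = Add(-9, 5) = -4)
Function('A')(l) = Add(-4, l)
Q = -9100 (Q = Add(-9151, Add(-4, 55)) = Add(-9151, 51) = -9100)
Pow(Add(Add(22216, Q), -29773), Rational(1, 2)) = Pow(Add(Add(22216, -9100), -29773), Rational(1, 2)) = Pow(Add(13116, -29773), Rational(1, 2)) = Pow(-16657, Rational(1, 2)) = Mul(I, Pow(16657, Rational(1, 2)))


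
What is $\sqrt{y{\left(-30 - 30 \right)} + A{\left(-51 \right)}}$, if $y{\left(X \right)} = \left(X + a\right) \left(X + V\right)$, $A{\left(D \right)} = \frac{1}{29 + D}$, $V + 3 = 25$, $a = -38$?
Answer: $\frac{3 \sqrt{200266}}{22} \approx 61.024$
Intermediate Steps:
$V = 22$ ($V = -3 + 25 = 22$)
$y{\left(X \right)} = \left(-38 + X\right) \left(22 + X\right)$ ($y{\left(X \right)} = \left(X - 38\right) \left(X + 22\right) = \left(-38 + X\right) \left(22 + X\right)$)
$\sqrt{y{\left(-30 - 30 \right)} + A{\left(-51 \right)}} = \sqrt{\left(-836 + \left(-30 - 30\right)^{2} - 16 \left(-30 - 30\right)\right) + \frac{1}{29 - 51}} = \sqrt{\left(-836 + \left(-30 - 30\right)^{2} - 16 \left(-30 - 30\right)\right) + \frac{1}{-22}} = \sqrt{\left(-836 + \left(-60\right)^{2} - -960\right) - \frac{1}{22}} = \sqrt{\left(-836 + 3600 + 960\right) - \frac{1}{22}} = \sqrt{3724 - \frac{1}{22}} = \sqrt{\frac{81927}{22}} = \frac{3 \sqrt{200266}}{22}$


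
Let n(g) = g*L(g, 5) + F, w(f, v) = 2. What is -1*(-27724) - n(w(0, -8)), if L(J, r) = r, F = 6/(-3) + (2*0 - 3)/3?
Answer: 27717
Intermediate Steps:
F = -3 (F = 6*(-1/3) + (0 - 3)*(1/3) = -2 - 3*1/3 = -2 - 1 = -3)
n(g) = -3 + 5*g (n(g) = g*5 - 3 = 5*g - 3 = -3 + 5*g)
-1*(-27724) - n(w(0, -8)) = -1*(-27724) - (-3 + 5*2) = 27724 - (-3 + 10) = 27724 - 1*7 = 27724 - 7 = 27717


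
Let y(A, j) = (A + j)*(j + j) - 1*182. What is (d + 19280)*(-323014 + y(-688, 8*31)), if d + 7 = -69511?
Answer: 27200661768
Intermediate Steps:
d = -69518 (d = -7 - 69511 = -69518)
y(A, j) = -182 + 2*j*(A + j) (y(A, j) = (A + j)*(2*j) - 182 = 2*j*(A + j) - 182 = -182 + 2*j*(A + j))
(d + 19280)*(-323014 + y(-688, 8*31)) = (-69518 + 19280)*(-323014 + (-182 + 2*(8*31)**2 + 2*(-688)*(8*31))) = -50238*(-323014 + (-182 + 2*248**2 + 2*(-688)*248)) = -50238*(-323014 + (-182 + 2*61504 - 341248)) = -50238*(-323014 + (-182 + 123008 - 341248)) = -50238*(-323014 - 218422) = -50238*(-541436) = 27200661768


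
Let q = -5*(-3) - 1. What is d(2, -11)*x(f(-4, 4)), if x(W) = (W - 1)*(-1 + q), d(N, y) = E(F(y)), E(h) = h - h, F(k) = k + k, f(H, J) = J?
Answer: 0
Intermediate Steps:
F(k) = 2*k
q = 14 (q = 15 - 1 = 14)
E(h) = 0
d(N, y) = 0
x(W) = -13 + 13*W (x(W) = (W - 1)*(-1 + 14) = (-1 + W)*13 = -13 + 13*W)
d(2, -11)*x(f(-4, 4)) = 0*(-13 + 13*4) = 0*(-13 + 52) = 0*39 = 0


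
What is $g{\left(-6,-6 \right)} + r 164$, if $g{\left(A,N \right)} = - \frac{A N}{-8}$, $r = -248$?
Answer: $- \frac{81335}{2} \approx -40668.0$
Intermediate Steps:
$g{\left(A,N \right)} = \frac{A N}{8}$ ($g{\left(A,N \right)} = - \frac{A N \left(-1\right)}{8} = - \frac{\left(-1\right) A N}{8} = \frac{A N}{8}$)
$g{\left(-6,-6 \right)} + r 164 = \frac{1}{8} \left(-6\right) \left(-6\right) - 40672 = \frac{9}{2} - 40672 = - \frac{81335}{2}$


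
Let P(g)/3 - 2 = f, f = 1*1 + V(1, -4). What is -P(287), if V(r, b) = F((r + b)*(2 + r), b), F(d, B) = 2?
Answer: -15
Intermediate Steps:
V(r, b) = 2
f = 3 (f = 1*1 + 2 = 1 + 2 = 3)
P(g) = 15 (P(g) = 6 + 3*3 = 6 + 9 = 15)
-P(287) = -1*15 = -15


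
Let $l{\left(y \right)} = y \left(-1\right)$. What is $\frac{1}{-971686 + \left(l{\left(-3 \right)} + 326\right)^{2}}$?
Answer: $- \frac{1}{863445} \approx -1.1582 \cdot 10^{-6}$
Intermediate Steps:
$l{\left(y \right)} = - y$
$\frac{1}{-971686 + \left(l{\left(-3 \right)} + 326\right)^{2}} = \frac{1}{-971686 + \left(\left(-1\right) \left(-3\right) + 326\right)^{2}} = \frac{1}{-971686 + \left(3 + 326\right)^{2}} = \frac{1}{-971686 + 329^{2}} = \frac{1}{-971686 + 108241} = \frac{1}{-863445} = - \frac{1}{863445}$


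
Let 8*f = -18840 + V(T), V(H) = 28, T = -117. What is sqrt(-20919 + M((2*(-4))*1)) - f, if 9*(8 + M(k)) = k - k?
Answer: 4703/2 + I*sqrt(20927) ≈ 2351.5 + 144.66*I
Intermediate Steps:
M(k) = -8 (M(k) = -8 + (k - k)/9 = -8 + (1/9)*0 = -8 + 0 = -8)
f = -4703/2 (f = (-18840 + 28)/8 = (1/8)*(-18812) = -4703/2 ≈ -2351.5)
sqrt(-20919 + M((2*(-4))*1)) - f = sqrt(-20919 - 8) - 1*(-4703/2) = sqrt(-20927) + 4703/2 = I*sqrt(20927) + 4703/2 = 4703/2 + I*sqrt(20927)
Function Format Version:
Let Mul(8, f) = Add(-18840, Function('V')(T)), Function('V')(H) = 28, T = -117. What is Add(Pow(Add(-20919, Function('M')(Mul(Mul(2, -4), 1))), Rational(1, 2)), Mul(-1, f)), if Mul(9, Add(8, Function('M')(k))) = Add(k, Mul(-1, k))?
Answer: Add(Rational(4703, 2), Mul(I, Pow(20927, Rational(1, 2)))) ≈ Add(2351.5, Mul(144.66, I))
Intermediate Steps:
Function('M')(k) = -8 (Function('M')(k) = Add(-8, Mul(Rational(1, 9), Add(k, Mul(-1, k)))) = Add(-8, Mul(Rational(1, 9), 0)) = Add(-8, 0) = -8)
f = Rational(-4703, 2) (f = Mul(Rational(1, 8), Add(-18840, 28)) = Mul(Rational(1, 8), -18812) = Rational(-4703, 2) ≈ -2351.5)
Add(Pow(Add(-20919, Function('M')(Mul(Mul(2, -4), 1))), Rational(1, 2)), Mul(-1, f)) = Add(Pow(Add(-20919, -8), Rational(1, 2)), Mul(-1, Rational(-4703, 2))) = Add(Pow(-20927, Rational(1, 2)), Rational(4703, 2)) = Add(Mul(I, Pow(20927, Rational(1, 2))), Rational(4703, 2)) = Add(Rational(4703, 2), Mul(I, Pow(20927, Rational(1, 2))))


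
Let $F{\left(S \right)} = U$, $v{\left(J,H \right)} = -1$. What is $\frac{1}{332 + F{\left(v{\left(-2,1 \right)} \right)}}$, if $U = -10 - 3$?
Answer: $\frac{1}{319} \approx 0.0031348$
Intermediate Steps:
$U = -13$ ($U = -10 - 3 = -13$)
$F{\left(S \right)} = -13$
$\frac{1}{332 + F{\left(v{\left(-2,1 \right)} \right)}} = \frac{1}{332 - 13} = \frac{1}{319}$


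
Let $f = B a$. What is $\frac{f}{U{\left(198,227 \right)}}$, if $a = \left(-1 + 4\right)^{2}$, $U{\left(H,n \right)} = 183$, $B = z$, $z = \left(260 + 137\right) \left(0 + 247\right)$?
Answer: $\frac{294177}{61} \approx 4822.6$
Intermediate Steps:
$z = 98059$ ($z = 397 \cdot 247 = 98059$)
$B = 98059$
$a = 9$ ($a = 3^{2} = 9$)
$f = 882531$ ($f = 98059 \cdot 9 = 882531$)
$\frac{f}{U{\left(198,227 \right)}} = \frac{882531}{183} = 882531 \cdot \frac{1}{183} = \frac{294177}{61}$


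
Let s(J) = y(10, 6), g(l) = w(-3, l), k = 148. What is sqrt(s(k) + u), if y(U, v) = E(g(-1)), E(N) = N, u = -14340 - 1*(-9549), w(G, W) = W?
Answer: 2*I*sqrt(1198) ≈ 69.224*I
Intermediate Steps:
g(l) = l
u = -4791 (u = -14340 + 9549 = -4791)
y(U, v) = -1
s(J) = -1
sqrt(s(k) + u) = sqrt(-1 - 4791) = sqrt(-4792) = 2*I*sqrt(1198)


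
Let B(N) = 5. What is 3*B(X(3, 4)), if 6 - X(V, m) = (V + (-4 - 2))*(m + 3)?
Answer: 15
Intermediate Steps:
X(V, m) = 6 - (-6 + V)*(3 + m) (X(V, m) = 6 - (V + (-4 - 2))*(m + 3) = 6 - (V - 6)*(3 + m) = 6 - (-6 + V)*(3 + m))
3*B(X(3, 4)) = 3*5 = 15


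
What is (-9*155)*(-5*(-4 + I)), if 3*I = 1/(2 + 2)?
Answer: -109275/4 ≈ -27319.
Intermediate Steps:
I = 1/12 (I = 1/(3*(2 + 2)) = (⅓)/4 = (⅓)*(¼) = 1/12 ≈ 0.083333)
(-9*155)*(-5*(-4 + I)) = (-9*155)*(-5*(-4 + 1/12)) = -(-6975)*(-47)/12 = -1395*235/12 = -109275/4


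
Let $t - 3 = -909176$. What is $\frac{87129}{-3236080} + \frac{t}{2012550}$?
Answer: $- \frac{311750803079}{651277280400} \approx -0.47868$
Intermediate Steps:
$t = -909173$ ($t = 3 - 909176 = -909173$)
$\frac{87129}{-3236080} + \frac{t}{2012550} = \frac{87129}{-3236080} - \frac{909173}{2012550} = 87129 \left(- \frac{1}{3236080}\right) - \frac{909173}{2012550} = - \frac{87129}{3236080} - \frac{909173}{2012550} = - \frac{311750803079}{651277280400}$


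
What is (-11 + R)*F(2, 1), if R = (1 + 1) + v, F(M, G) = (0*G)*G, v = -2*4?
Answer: 0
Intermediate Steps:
v = -8
F(M, G) = 0 (F(M, G) = 0*G = 0)
R = -6 (R = (1 + 1) - 8 = 2 - 8 = -6)
(-11 + R)*F(2, 1) = (-11 - 6)*0 = -17*0 = 0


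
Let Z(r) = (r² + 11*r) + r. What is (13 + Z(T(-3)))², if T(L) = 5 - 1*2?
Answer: 3364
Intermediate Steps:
T(L) = 3 (T(L) = 5 - 2 = 3)
Z(r) = r² + 12*r
(13 + Z(T(-3)))² = (13 + 3*(12 + 3))² = (13 + 3*15)² = (13 + 45)² = 58² = 3364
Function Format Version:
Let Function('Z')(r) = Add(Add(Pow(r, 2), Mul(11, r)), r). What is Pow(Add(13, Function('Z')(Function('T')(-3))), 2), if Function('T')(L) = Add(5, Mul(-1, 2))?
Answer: 3364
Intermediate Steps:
Function('T')(L) = 3 (Function('T')(L) = Add(5, -2) = 3)
Function('Z')(r) = Add(Pow(r, 2), Mul(12, r))
Pow(Add(13, Function('Z')(Function('T')(-3))), 2) = Pow(Add(13, Mul(3, Add(12, 3))), 2) = Pow(Add(13, Mul(3, 15)), 2) = Pow(Add(13, 45), 2) = Pow(58, 2) = 3364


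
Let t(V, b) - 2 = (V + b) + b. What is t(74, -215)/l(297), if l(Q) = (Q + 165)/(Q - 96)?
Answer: -11859/77 ≈ -154.01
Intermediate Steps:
t(V, b) = 2 + V + 2*b (t(V, b) = 2 + ((V + b) + b) = 2 + (V + 2*b) = 2 + V + 2*b)
l(Q) = (165 + Q)/(-96 + Q)
t(74, -215)/l(297) = (2 + 74 + 2*(-215))/(((165 + 297)/(-96 + 297))) = (2 + 74 - 430)/((462/201)) = -354/((1/201)*462) = -354/154/67 = -354*67/154 = -11859/77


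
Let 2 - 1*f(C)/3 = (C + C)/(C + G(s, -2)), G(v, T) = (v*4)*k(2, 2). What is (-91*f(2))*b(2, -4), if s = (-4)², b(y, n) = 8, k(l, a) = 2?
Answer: -21504/5 ≈ -4300.8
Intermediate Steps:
s = 16
G(v, T) = 8*v (G(v, T) = (v*4)*2 = (4*v)*2 = 8*v)
f(C) = 6 - 6*C/(128 + C) (f(C) = 6 - 3*(C + C)/(C + 8*16) = 6 - 3*2*C/(C + 128) = 6 - 3*2*C/(128 + C) = 6 - 6*C/(128 + C))
(-91*f(2))*b(2, -4) = -69888/(128 + 2)*8 = -69888/130*8 = -91*384/65*8 = -2688/5*8 = -21504/5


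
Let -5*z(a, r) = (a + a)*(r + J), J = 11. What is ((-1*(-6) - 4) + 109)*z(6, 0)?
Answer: -14652/5 ≈ -2930.4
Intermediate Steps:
z(a, r) = -2*a*(11 + r)/5 (z(a, r) = -(a + a)*(r + 11)/5 = -2*a*(11 + r)/5)
((-1*(-6) - 4) + 109)*z(6, 0) = ((-1*(-6) - 4) + 109)*(-⅖*6*(11 + 0)) = ((6 - 4) + 109)*(-⅖*6*11) = (2 + 109)*(-132/5) = 111*(-132/5) = -14652/5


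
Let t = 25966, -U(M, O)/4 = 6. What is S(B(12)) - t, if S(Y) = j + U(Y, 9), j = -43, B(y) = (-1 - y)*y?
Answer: -26033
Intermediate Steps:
U(M, O) = -24 (U(M, O) = -4*6 = -24)
B(y) = y*(-1 - y)
S(Y) = -67 (S(Y) = -43 - 24 = -67)
S(B(12)) - t = -67 - 1*25966 = -67 - 25966 = -26033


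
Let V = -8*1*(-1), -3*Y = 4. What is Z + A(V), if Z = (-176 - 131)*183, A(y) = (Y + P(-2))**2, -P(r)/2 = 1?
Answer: -505529/9 ≈ -56170.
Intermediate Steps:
Y = -4/3 (Y = -1/3*4 = -4/3 ≈ -1.3333)
P(r) = -2 (P(r) = -2*1 = -2)
V = 8 (V = -8*(-1) = 8)
A(y) = 100/9 (A(y) = (-4/3 - 2)**2 = (-10/3)**2 = 100/9)
Z = -56181 (Z = -307*183 = -56181)
Z + A(V) = -56181 + 100/9 = -505529/9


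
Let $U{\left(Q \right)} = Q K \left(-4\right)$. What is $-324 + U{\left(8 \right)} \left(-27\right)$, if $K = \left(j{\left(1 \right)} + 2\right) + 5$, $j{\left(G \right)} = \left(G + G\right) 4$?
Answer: $12636$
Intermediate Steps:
$j{\left(G \right)} = 8 G$ ($j{\left(G \right)} = 2 G 4 = 8 G$)
$K = 15$ ($K = \left(8 \cdot 1 + 2\right) + 5 = \left(8 + 2\right) + 5 = 10 + 5 = 15$)
$U{\left(Q \right)} = - 60 Q$ ($U{\left(Q \right)} = Q 15 \left(-4\right) = 15 Q \left(-4\right) = - 60 Q$)
$-324 + U{\left(8 \right)} \left(-27\right) = -324 + \left(-60\right) 8 \left(-27\right) = -324 - -12960 = -324 + 12960 = 12636$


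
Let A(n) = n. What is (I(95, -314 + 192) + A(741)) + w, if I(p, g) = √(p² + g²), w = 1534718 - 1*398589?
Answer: 1136870 + √23909 ≈ 1.1370e+6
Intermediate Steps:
w = 1136129 (w = 1534718 - 398589 = 1136129)
I(p, g) = √(g² + p²)
(I(95, -314 + 192) + A(741)) + w = (√((-314 + 192)² + 95²) + 741) + 1136129 = (√((-122)² + 9025) + 741) + 1136129 = (√(14884 + 9025) + 741) + 1136129 = (√23909 + 741) + 1136129 = (741 + √23909) + 1136129 = 1136870 + √23909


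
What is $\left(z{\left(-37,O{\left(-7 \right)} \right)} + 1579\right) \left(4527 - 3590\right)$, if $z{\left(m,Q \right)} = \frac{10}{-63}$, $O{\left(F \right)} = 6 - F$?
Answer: $\frac{93200579}{63} \approx 1.4794 \cdot 10^{6}$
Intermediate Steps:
$z{\left(m,Q \right)} = - \frac{10}{63}$ ($z{\left(m,Q \right)} = 10 \left(- \frac{1}{63}\right) = - \frac{10}{63}$)
$\left(z{\left(-37,O{\left(-7 \right)} \right)} + 1579\right) \left(4527 - 3590\right) = \left(- \frac{10}{63} + 1579\right) \left(4527 - 3590\right) = \frac{99467}{63} \cdot 937 = \frac{93200579}{63}$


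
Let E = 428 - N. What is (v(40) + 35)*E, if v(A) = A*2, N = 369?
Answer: 6785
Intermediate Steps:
v(A) = 2*A
E = 59 (E = 428 - 1*369 = 428 - 369 = 59)
(v(40) + 35)*E = (2*40 + 35)*59 = (80 + 35)*59 = 115*59 = 6785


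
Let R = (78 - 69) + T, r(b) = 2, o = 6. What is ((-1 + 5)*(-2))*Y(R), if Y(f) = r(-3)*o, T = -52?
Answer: -96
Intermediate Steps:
R = -43 (R = (78 - 69) - 52 = 9 - 52 = -43)
Y(f) = 12 (Y(f) = 2*6 = 12)
((-1 + 5)*(-2))*Y(R) = ((-1 + 5)*(-2))*12 = (4*(-2))*12 = -8*12 = -96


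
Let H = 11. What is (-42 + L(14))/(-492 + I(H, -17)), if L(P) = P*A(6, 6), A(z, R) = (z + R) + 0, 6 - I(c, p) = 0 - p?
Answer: -126/503 ≈ -0.25050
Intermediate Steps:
I(c, p) = 6 + p (I(c, p) = 6 - (0 - p) = 6 - (-1)*p = 6 + p)
A(z, R) = R + z (A(z, R) = (R + z) + 0 = R + z)
L(P) = 12*P (L(P) = P*(6 + 6) = P*12 = 12*P)
(-42 + L(14))/(-492 + I(H, -17)) = (-42 + 12*14)/(-492 + (6 - 17)) = (-42 + 168)/(-492 - 11) = 126/(-503) = 126*(-1/503) = -126/503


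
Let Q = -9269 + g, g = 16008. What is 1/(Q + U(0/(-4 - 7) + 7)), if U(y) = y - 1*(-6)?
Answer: 1/6752 ≈ 0.00014810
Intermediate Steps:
U(y) = 6 + y (U(y) = y + 6 = 6 + y)
Q = 6739 (Q = -9269 + 16008 = 6739)
1/(Q + U(0/(-4 - 7) + 7)) = 1/(6739 + (6 + (0/(-4 - 7) + 7))) = 1/(6739 + (6 + (0/(-11) + 7))) = 1/(6739 + (6 + (0*(-1/11) + 7))) = 1/(6739 + (6 + (0 + 7))) = 1/(6739 + (6 + 7)) = 1/(6739 + 13) = 1/6752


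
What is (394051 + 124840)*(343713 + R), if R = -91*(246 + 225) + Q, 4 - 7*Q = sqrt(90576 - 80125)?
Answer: 1092767841488/7 - 518891*sqrt(10451)/7 ≈ 1.5610e+11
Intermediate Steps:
Q = 4/7 - sqrt(10451)/7 (Q = 4/7 - sqrt(90576 - 80125)/7 = 4/7 - sqrt(10451)/7 ≈ -14.033)
R = -300023/7 - sqrt(10451)/7 (R = -91*(246 + 225) + (4/7 - sqrt(10451)/7) = -91*471 + (4/7 - sqrt(10451)/7) = -42861 + (4/7 - sqrt(10451)/7) = -300023/7 - sqrt(10451)/7 ≈ -42875.)
(394051 + 124840)*(343713 + R) = (394051 + 124840)*(343713 + (-300023/7 - sqrt(10451)/7)) = 518891*(2105968/7 - sqrt(10451)/7) = 1092767841488/7 - 518891*sqrt(10451)/7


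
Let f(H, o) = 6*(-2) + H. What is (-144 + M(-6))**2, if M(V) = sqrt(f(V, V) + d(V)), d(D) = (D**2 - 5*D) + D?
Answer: (144 - sqrt(42))**2 ≈ 18912.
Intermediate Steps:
f(H, o) = -12 + H
d(D) = D**2 - 4*D
M(V) = sqrt(-12 + V + V*(-4 + V)) (M(V) = sqrt((-12 + V) + V*(-4 + V)) = sqrt(-12 + V + V*(-4 + V)))
(-144 + M(-6))**2 = (-144 + sqrt(-12 - 6 - 6*(-4 - 6)))**2 = (-144 + sqrt(-12 - 6 - 6*(-10)))**2 = (-144 + sqrt(-12 - 6 + 60))**2 = (-144 + sqrt(42))**2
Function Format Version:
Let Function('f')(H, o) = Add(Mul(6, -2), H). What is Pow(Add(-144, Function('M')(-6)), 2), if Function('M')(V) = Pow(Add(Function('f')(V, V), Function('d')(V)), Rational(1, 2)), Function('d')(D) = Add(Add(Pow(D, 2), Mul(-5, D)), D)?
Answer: Pow(Add(144, Mul(-1, Pow(42, Rational(1, 2)))), 2) ≈ 18912.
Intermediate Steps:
Function('f')(H, o) = Add(-12, H)
Function('d')(D) = Add(Pow(D, 2), Mul(-4, D))
Function('M')(V) = Pow(Add(-12, V, Mul(V, Add(-4, V))), Rational(1, 2)) (Function('M')(V) = Pow(Add(Add(-12, V), Mul(V, Add(-4, V))), Rational(1, 2)) = Pow(Add(-12, V, Mul(V, Add(-4, V))), Rational(1, 2)))
Pow(Add(-144, Function('M')(-6)), 2) = Pow(Add(-144, Pow(Add(-12, -6, Mul(-6, Add(-4, -6))), Rational(1, 2))), 2) = Pow(Add(-144, Pow(Add(-12, -6, Mul(-6, -10)), Rational(1, 2))), 2) = Pow(Add(-144, Pow(Add(-12, -6, 60), Rational(1, 2))), 2) = Pow(Add(-144, Pow(42, Rational(1, 2))), 2)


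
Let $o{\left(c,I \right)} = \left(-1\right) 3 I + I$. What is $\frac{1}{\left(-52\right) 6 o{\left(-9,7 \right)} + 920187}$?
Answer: $\frac{1}{924555} \approx 1.0816 \cdot 10^{-6}$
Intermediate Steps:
$o{\left(c,I \right)} = - 2 I$ ($o{\left(c,I \right)} = - 3 I + I = - 2 I$)
$\frac{1}{\left(-52\right) 6 o{\left(-9,7 \right)} + 920187} = \frac{1}{\left(-52\right) 6 \left(\left(-2\right) 7\right) + 920187} = \frac{1}{\left(-312\right) \left(-14\right) + 920187} = \frac{1}{4368 + 920187} = \frac{1}{924555}$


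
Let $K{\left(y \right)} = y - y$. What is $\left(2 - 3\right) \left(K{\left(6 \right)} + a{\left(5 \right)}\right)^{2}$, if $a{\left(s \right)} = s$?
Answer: $-25$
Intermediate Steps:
$K{\left(y \right)} = 0$
$\left(2 - 3\right) \left(K{\left(6 \right)} + a{\left(5 \right)}\right)^{2} = \left(2 - 3\right) \left(0 + 5\right)^{2} = \left(2 - 3\right) 5^{2} = \left(-1\right) 25 = -25$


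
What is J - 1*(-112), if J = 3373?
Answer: 3485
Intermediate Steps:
J - 1*(-112) = 3373 - 1*(-112) = 3373 + 112 = 3485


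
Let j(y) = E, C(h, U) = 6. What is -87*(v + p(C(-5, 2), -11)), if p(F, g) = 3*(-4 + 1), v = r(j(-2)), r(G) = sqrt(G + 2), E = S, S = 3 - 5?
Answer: 783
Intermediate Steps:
S = -2
E = -2
j(y) = -2
r(G) = sqrt(2 + G)
v = 0 (v = sqrt(2 - 2) = sqrt(0) = 0)
p(F, g) = -9 (p(F, g) = 3*(-3) = -9)
-87*(v + p(C(-5, 2), -11)) = -87*(0 - 9) = -87*(-9) = 783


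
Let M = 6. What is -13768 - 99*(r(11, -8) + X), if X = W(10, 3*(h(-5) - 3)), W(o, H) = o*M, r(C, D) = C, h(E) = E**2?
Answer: -20797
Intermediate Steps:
W(o, H) = 6*o (W(o, H) = o*6 = 6*o)
X = 60 (X = 6*10 = 60)
-13768 - 99*(r(11, -8) + X) = -13768 - 99*(11 + 60) = -13768 - 99*71 = -13768 - 1*7029 = -13768 - 7029 = -20797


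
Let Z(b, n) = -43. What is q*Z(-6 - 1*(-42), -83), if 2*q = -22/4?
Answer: 473/4 ≈ 118.25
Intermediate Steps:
q = -11/4 (q = (-22/4)/2 = (-22*1/4)/2 = (1/2)*(-11/2) = -11/4 ≈ -2.7500)
q*Z(-6 - 1*(-42), -83) = -11/4*(-43) = 473/4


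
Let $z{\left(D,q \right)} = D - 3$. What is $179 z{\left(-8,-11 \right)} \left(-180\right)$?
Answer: $354420$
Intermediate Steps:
$z{\left(D,q \right)} = -3 + D$ ($z{\left(D,q \right)} = D - 3 = -3 + D$)
$179 z{\left(-8,-11 \right)} \left(-180\right) = 179 \left(-3 - 8\right) \left(-180\right) = 179 \left(-11\right) \left(-180\right) = \left(-1969\right) \left(-180\right) = 354420$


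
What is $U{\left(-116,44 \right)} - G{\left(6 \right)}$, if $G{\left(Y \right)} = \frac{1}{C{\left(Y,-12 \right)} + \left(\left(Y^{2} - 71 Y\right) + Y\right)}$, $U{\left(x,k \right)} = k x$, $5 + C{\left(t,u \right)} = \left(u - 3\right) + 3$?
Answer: $- \frac{2046703}{401} \approx -5104.0$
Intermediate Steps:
$C{\left(t,u \right)} = -5 + u$ ($C{\left(t,u \right)} = -5 + \left(\left(u - 3\right) + 3\right) = -5 + \left(\left(-3 + u\right) + 3\right) = -5 + u$)
$G{\left(Y \right)} = \frac{1}{-17 + Y^{2} - 70 Y}$ ($G{\left(Y \right)} = \frac{1}{\left(-5 - 12\right) + \left(\left(Y^{2} - 71 Y\right) + Y\right)} = \frac{1}{-17 + \left(Y^{2} - 70 Y\right)} = \frac{1}{-17 + Y^{2} - 70 Y}$)
$U{\left(-116,44 \right)} - G{\left(6 \right)} = 44 \left(-116\right) - \frac{1}{-17 + 6^{2} - 420} = -5104 - \frac{1}{-17 + 36 - 420} = -5104 - \frac{1}{-401} = -5104 - - \frac{1}{401} = -5104 + \frac{1}{401} = - \frac{2046703}{401}$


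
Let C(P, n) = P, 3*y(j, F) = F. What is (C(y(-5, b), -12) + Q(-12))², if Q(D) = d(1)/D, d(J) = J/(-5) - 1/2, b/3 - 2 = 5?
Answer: 717409/14400 ≈ 49.820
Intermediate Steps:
b = 21 (b = 6 + 3*5 = 6 + 15 = 21)
y(j, F) = F/3
d(J) = -½ - J/5 (d(J) = J*(-⅕) - 1*½ = -J/5 - ½ = -½ - J/5)
Q(D) = -7/(10*D) (Q(D) = (-½ - ⅕*1)/D = (-½ - ⅕)/D = -7/(10*D))
(C(y(-5, b), -12) + Q(-12))² = ((⅓)*21 - 7/10/(-12))² = (7 - 7/10*(-1/12))² = (7 + 7/120)² = (847/120)² = 717409/14400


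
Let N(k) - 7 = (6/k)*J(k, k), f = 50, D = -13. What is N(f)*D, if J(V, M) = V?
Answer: -169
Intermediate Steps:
N(k) = 13 (N(k) = 7 + (6/k)*k = 7 + 6 = 13)
N(f)*D = 13*(-13) = -169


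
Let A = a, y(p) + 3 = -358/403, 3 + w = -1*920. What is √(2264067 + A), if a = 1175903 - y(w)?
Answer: √558682719231/403 ≈ 1854.7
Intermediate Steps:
w = -923 (w = -3 - 1*920 = -3 - 920 = -923)
y(p) = -1567/403 (y(p) = -3 - 358/403 = -1567/403)
a = 473890476/403 (a = 1175903 - 1*(-1567/403) = 1175903 + 1567/403 = 473890476/403 ≈ 1.1759e+6)
A = 473890476/403 ≈ 1.1759e+6
√(2264067 + A) = √(2264067 + 473890476/403) = √(1386309477/403) = √558682719231/403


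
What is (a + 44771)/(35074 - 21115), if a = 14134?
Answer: 595/141 ≈ 4.2199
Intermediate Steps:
(a + 44771)/(35074 - 21115) = (14134 + 44771)/(35074 - 21115) = 58905/13959 = 58905*(1/13959) = 595/141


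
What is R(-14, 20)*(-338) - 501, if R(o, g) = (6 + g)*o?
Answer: 122531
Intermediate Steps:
R(o, g) = o*(6 + g)
R(-14, 20)*(-338) - 501 = -14*(6 + 20)*(-338) - 501 = -14*26*(-338) - 501 = -364*(-338) - 501 = 123032 - 501 = 122531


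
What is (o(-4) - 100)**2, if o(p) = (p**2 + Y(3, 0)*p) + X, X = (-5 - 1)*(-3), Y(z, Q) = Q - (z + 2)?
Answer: 2116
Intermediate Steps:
Y(z, Q) = -2 + Q - z (Y(z, Q) = Q - (2 + z) = Q + (-2 - z) = -2 + Q - z)
X = 18 (X = -6*(-3) = 18)
o(p) = 18 + p**2 - 5*p (o(p) = (p**2 + (-2 + 0 - 1*3)*p) + 18 = (p**2 + (-2 + 0 - 3)*p) + 18 = (p**2 - 5*p) + 18 = 18 + p**2 - 5*p)
(o(-4) - 100)**2 = ((18 + (-4)**2 - 5*(-4)) - 100)**2 = ((18 + 16 + 20) - 100)**2 = (54 - 100)**2 = (-46)**2 = 2116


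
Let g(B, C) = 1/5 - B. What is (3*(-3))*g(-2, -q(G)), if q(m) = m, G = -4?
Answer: -99/5 ≈ -19.800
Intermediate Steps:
g(B, C) = ⅕ - B
(3*(-3))*g(-2, -q(G)) = (3*(-3))*(⅕ - 1*(-2)) = -9*(⅕ + 2) = -9*11/5 = -99/5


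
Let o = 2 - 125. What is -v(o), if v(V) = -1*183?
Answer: 183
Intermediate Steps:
o = -123
v(V) = -183
-v(o) = -1*(-183) = 183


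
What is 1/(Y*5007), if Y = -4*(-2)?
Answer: 1/40056 ≈ 2.4965e-5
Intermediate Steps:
Y = 8
1/(Y*5007) = 1/(8*5007) = 1/40056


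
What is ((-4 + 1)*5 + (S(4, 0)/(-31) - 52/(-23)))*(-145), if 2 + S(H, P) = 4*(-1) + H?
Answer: 1310365/713 ≈ 1837.8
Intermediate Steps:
S(H, P) = -6 + H (S(H, P) = -2 + (4*(-1) + H) = -2 + (-4 + H) = -6 + H)
((-4 + 1)*5 + (S(4, 0)/(-31) - 52/(-23)))*(-145) = ((-4 + 1)*5 + ((-6 + 4)/(-31) - 52/(-23)))*(-145) = (-3*5 + (-2*(-1/31) - 52*(-1/23)))*(-145) = (-15 + (2/31 + 52/23))*(-145) = (-15 + 1658/713)*(-145) = -9037/713*(-145) = 1310365/713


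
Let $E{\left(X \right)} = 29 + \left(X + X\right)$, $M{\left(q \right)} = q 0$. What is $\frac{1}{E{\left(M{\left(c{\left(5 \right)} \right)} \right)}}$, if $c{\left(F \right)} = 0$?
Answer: $\frac{1}{29} \approx 0.034483$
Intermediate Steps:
$M{\left(q \right)} = 0$
$E{\left(X \right)} = 29 + 2 X$
$\frac{1}{E{\left(M{\left(c{\left(5 \right)} \right)} \right)}} = \frac{1}{29 + 2 \cdot 0} = \frac{1}{29 + 0} = \frac{1}{29}$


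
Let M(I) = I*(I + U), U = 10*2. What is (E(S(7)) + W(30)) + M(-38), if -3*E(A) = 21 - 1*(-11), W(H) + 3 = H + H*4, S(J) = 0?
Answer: 2461/3 ≈ 820.33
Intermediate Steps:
U = 20
W(H) = -3 + 5*H (W(H) = -3 + (H + H*4) = -3 + (H + 4*H) = -3 + 5*H)
M(I) = I*(20 + I) (M(I) = I*(I + 20) = I*(20 + I))
E(A) = -32/3 (E(A) = -(21 - 1*(-11))/3 = -(21 + 11)/3 = -⅓*32 = -32/3)
(E(S(7)) + W(30)) + M(-38) = (-32/3 + (-3 + 5*30)) - 38*(20 - 38) = (-32/3 + (-3 + 150)) - 38*(-18) = (-32/3 + 147) + 684 = 409/3 + 684 = 2461/3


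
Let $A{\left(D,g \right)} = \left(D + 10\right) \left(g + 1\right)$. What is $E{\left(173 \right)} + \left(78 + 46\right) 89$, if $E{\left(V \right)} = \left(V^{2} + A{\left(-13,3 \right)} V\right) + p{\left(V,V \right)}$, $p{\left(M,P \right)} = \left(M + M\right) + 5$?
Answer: $39240$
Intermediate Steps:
$p{\left(M,P \right)} = 5 + 2 M$ ($p{\left(M,P \right)} = 2 M + 5 = 5 + 2 M$)
$A{\left(D,g \right)} = \left(1 + g\right) \left(10 + D\right)$ ($A{\left(D,g \right)} = \left(10 + D\right) \left(1 + g\right) = \left(1 + g\right) \left(10 + D\right)$)
$E{\left(V \right)} = 5 + V^{2} - 10 V$ ($E{\left(V \right)} = \left(V^{2} + \left(10 - 13 + 10 \cdot 3 - 39\right) V\right) + \left(5 + 2 V\right) = \left(V^{2} + \left(10 - 13 + 30 - 39\right) V\right) + \left(5 + 2 V\right) = \left(V^{2} - 12 V\right) + \left(5 + 2 V\right) = 5 + V^{2} - 10 V$)
$E{\left(173 \right)} + \left(78 + 46\right) 89 = \left(5 + 173^{2} - 1730\right) + \left(78 + 46\right) 89 = \left(5 + 29929 - 1730\right) + 124 \cdot 89 = 28204 + 11036 = 39240$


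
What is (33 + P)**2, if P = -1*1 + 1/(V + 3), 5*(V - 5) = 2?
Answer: 1819801/1764 ≈ 1031.6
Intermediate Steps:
V = 27/5 (V = 5 + (1/5)*2 = 5 + 2/5 = 27/5 ≈ 5.4000)
P = -37/42 (P = -1*1 + 1/(27/5 + 3) = -1 + 1/(42/5) = -1 + 5/42 = -37/42 ≈ -0.88095)
(33 + P)**2 = (33 - 37/42)**2 = (1349/42)**2 = 1819801/1764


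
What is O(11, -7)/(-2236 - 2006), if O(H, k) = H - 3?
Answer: -4/2121 ≈ -0.0018859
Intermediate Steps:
O(H, k) = -3 + H
O(11, -7)/(-2236 - 2006) = (-3 + 11)/(-2236 - 2006) = 8/(-4242) = -1/4242*8 = -4/2121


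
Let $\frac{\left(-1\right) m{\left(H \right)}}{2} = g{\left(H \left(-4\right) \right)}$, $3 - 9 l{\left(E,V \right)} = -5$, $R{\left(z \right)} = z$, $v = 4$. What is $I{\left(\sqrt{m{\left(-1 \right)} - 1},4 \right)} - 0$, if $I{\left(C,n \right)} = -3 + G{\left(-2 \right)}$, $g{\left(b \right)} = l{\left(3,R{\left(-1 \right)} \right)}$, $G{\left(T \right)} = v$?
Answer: $1$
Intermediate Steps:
$G{\left(T \right)} = 4$
$l{\left(E,V \right)} = \frac{8}{9}$ ($l{\left(E,V \right)} = \frac{1}{3} - - \frac{5}{9} = \frac{1}{3} + \frac{5}{9} = \frac{8}{9}$)
$g{\left(b \right)} = \frac{8}{9}$
$m{\left(H \right)} = - \frac{16}{9}$ ($m{\left(H \right)} = \left(-2\right) \frac{8}{9} = - \frac{16}{9}$)
$I{\left(C,n \right)} = 1$ ($I{\left(C,n \right)} = -3 + 4 = 1$)
$I{\left(\sqrt{m{\left(-1 \right)} - 1},4 \right)} - 0 = 1 - 0 = 1 + 0 = 1$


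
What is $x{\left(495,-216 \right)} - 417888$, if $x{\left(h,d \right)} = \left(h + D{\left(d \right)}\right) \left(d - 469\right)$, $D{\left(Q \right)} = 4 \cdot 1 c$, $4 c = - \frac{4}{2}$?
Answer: $-755593$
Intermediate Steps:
$c = - \frac{1}{2}$ ($c = \frac{\left(-4\right) \frac{1}{2}}{4} = \frac{1}{4} \left(-2\right) = - \frac{1}{2} \approx -0.5$)
$D{\left(Q \right)} = -2$ ($D{\left(Q \right)} = 4 \cdot 1 \left(- \frac{1}{2}\right) = 4 \left(- \frac{1}{2}\right) = -2$)
$x{\left(h,d \right)} = \left(-469 + d\right) \left(-2 + h\right)$ ($x{\left(h,d \right)} = \left(h - 2\right) \left(d - 469\right) = \left(-2 + h\right) \left(-469 + d\right) = \left(-469 + d\right) \left(-2 + h\right)$)
$x{\left(495,-216 \right)} - 417888 = \left(938 - 232155 - -432 - 106920\right) - 417888 = \left(938 - 232155 + 432 - 106920\right) - 417888 = -337705 - 417888 = -755593$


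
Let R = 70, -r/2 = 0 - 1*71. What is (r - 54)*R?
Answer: 6160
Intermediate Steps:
r = 142 (r = -2*(0 - 1*71) = -2*(0 - 71) = -2*(-71) = 142)
(r - 54)*R = (142 - 54)*70 = 88*70 = 6160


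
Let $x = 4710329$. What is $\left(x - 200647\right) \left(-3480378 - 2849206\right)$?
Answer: $-28544411032288$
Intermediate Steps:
$\left(x - 200647\right) \left(-3480378 - 2849206\right) = \left(4710329 - 200647\right) \left(-3480378 - 2849206\right) = 4509682 \left(-6329584\right) = -28544411032288$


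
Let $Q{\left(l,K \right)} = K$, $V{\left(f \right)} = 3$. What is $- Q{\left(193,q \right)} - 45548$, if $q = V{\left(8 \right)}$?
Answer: $-45551$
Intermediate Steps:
$q = 3$
$- Q{\left(193,q \right)} - 45548 = \left(-1\right) 3 - 45548 = -3 - 45548 = -45551$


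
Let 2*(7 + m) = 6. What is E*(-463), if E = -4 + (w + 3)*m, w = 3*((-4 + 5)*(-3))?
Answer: -9260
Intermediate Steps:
w = -9 (w = 3*(1*(-3)) = 3*(-3) = -9)
m = -4 (m = -7 + (½)*6 = -7 + 3 = -4)
E = 20 (E = -4 + (-9 + 3)*(-4) = -4 - 6*(-4) = -4 + 24 = 20)
E*(-463) = 20*(-463) = -9260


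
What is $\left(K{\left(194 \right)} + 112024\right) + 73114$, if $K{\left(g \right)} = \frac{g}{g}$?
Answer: $185139$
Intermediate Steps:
$K{\left(g \right)} = 1$
$\left(K{\left(194 \right)} + 112024\right) + 73114 = \left(1 + 112024\right) + 73114 = 112025 + 73114 = 185139$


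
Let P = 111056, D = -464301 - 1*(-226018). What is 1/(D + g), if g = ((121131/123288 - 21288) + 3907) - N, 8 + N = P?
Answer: -41096/15070355975 ≈ -2.7269e-6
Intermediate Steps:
D = -238283 (D = -464301 + 226018 = -238283)
N = 111048 (N = -8 + 111056 = 111048)
g = -5277877807/41096 (g = ((121131/123288 - 21288) + 3907) - 1*111048 = ((121131*(1/123288) - 21288) + 3907) - 111048 = ((40377/41096 - 21288) + 3907) - 111048 = (-874811271/41096 + 3907) - 111048 = -714249199/41096 - 111048 = -5277877807/41096 ≈ -1.2843e+5)
1/(D + g) = 1/(-238283 - 5277877807/41096) = 1/(-15070355975/41096) = -41096/15070355975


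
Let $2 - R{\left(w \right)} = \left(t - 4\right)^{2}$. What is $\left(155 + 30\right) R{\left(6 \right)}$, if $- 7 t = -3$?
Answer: $- \frac{97495}{49} \approx -1989.7$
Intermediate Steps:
$t = \frac{3}{7}$ ($t = \left(- \frac{1}{7}\right) \left(-3\right) = \frac{3}{7} \approx 0.42857$)
$R{\left(w \right)} = - \frac{527}{49}$ ($R{\left(w \right)} = 2 - \left(\frac{3}{7} - 4\right)^{2} = 2 - \left(- \frac{25}{7}\right)^{2} = 2 - \frac{625}{49} = - \frac{527}{49}$)
$\left(155 + 30\right) R{\left(6 \right)} = \left(155 + 30\right) \left(- \frac{527}{49}\right) = 185 \left(- \frac{527}{49}\right) = - \frac{97495}{49}$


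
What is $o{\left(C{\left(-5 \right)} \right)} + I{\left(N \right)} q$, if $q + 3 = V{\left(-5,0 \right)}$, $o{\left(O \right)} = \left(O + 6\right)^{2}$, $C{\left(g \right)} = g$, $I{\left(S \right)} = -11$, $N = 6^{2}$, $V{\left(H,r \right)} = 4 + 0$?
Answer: $-10$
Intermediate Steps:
$V{\left(H,r \right)} = 4$
$N = 36$
$o{\left(O \right)} = \left(6 + O\right)^{2}$
$q = 1$ ($q = -3 + 4 = 1$)
$o{\left(C{\left(-5 \right)} \right)} + I{\left(N \right)} q = \left(6 - 5\right)^{2} - 11 = 1^{2} - 11 = 1 - 11 = -10$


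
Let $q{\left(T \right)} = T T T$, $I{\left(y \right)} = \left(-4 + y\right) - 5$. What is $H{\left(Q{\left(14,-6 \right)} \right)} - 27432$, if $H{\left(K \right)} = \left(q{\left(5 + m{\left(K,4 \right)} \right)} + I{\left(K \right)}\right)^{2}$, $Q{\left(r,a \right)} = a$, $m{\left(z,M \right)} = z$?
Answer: $-27176$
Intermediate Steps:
$I{\left(y \right)} = -9 + y$
$q{\left(T \right)} = T^{3}$ ($q{\left(T \right)} = T^{2} T = T^{3}$)
$H{\left(K \right)} = \left(-9 + K + \left(5 + K\right)^{3}\right)^{2}$ ($H{\left(K \right)} = \left(\left(5 + K\right)^{3} + \left(-9 + K\right)\right)^{2} = \left(-9 + K + \left(5 + K\right)^{3}\right)^{2}$)
$H{\left(Q{\left(14,-6 \right)} \right)} - 27432 = \left(-9 - 6 + \left(5 - 6\right)^{3}\right)^{2} - 27432 = \left(-9 - 6 + \left(-1\right)^{3}\right)^{2} - 27432 = \left(-9 - 6 - 1\right)^{2} - 27432 = \left(-16\right)^{2} - 27432 = 256 - 27432 = -27176$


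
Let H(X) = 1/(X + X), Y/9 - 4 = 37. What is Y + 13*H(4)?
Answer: 2965/8 ≈ 370.63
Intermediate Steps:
Y = 369 (Y = 36 + 9*37 = 36 + 333 = 369)
H(X) = 1/(2*X)
Y + 13*H(4) = 369 + 13*((½)/4) = 369 + 13*((½)*(¼)) = 369 + 13*(⅛) = 369 + 13/8 = 2965/8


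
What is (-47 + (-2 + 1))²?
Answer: 2304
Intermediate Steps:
(-47 + (-2 + 1))² = (-47 - 1)² = (-48)² = 2304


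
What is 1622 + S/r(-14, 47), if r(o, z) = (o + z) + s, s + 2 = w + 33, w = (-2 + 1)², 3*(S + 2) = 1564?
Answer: 317848/195 ≈ 1630.0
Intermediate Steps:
S = 1558/3 (S = -2 + (⅓)*1564 = -2 + 1564/3 = 1558/3 ≈ 519.33)
w = 1 (w = (-1)² = 1)
s = 32 (s = -2 + (1 + 33) = -2 + 34 = 32)
r(o, z) = 32 + o + z (r(o, z) = (o + z) + 32 = 32 + o + z)
1622 + S/r(-14, 47) = 1622 + 1558/(3*(32 - 14 + 47)) = 1622 + (1558/3)/65 = 1622 + (1558/3)*(1/65) = 1622 + 1558/195 = 317848/195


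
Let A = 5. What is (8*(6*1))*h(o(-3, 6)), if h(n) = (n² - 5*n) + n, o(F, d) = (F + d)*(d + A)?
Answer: 45936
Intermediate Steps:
o(F, d) = (5 + d)*(F + d) (o(F, d) = (F + d)*(d + 5) = (F + d)*(5 + d) = (5 + d)*(F + d))
h(n) = n² - 4*n
(8*(6*1))*h(o(-3, 6)) = (8*(6*1))*((6² + 5*(-3) + 5*6 - 3*6)*(-4 + (6² + 5*(-3) + 5*6 - 3*6))) = (8*6)*((36 - 15 + 30 - 18)*(-4 + (36 - 15 + 30 - 18))) = 48*(33*(-4 + 33)) = 48*(33*29) = 48*957 = 45936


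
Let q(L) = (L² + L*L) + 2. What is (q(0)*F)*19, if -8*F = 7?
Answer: -133/4 ≈ -33.250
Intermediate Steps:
F = -7/8 (F = -⅛*7 = -7/8 ≈ -0.87500)
q(L) = 2 + 2*L² (q(L) = (L² + L²) + 2 = 2*L² + 2 = 2 + 2*L²)
(q(0)*F)*19 = ((2 + 2*0²)*(-7/8))*19 = ((2 + 2*0)*(-7/8))*19 = ((2 + 0)*(-7/8))*19 = (2*(-7/8))*19 = -7/4*19 = -133/4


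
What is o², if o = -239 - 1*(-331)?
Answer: 8464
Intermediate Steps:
o = 92 (o = -239 + 331 = 92)
o² = 92² = 8464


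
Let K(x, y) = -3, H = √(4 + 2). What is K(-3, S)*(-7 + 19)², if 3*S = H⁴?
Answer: -432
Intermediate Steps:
H = √6 ≈ 2.4495
S = 12 (S = (√6)⁴/3 = (⅓)*36 = 12)
K(-3, S)*(-7 + 19)² = -3*(-7 + 19)² = -3*12² = -3*144 = -432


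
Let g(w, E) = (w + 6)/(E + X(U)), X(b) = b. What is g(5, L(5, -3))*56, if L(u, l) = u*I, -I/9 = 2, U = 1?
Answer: -616/89 ≈ -6.9213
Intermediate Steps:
I = -18 (I = -9*2 = -18)
L(u, l) = -18*u (L(u, l) = u*(-18) = -18*u)
g(w, E) = (6 + w)/(1 + E) (g(w, E) = (w + 6)/(E + 1) = (6 + w)/(1 + E))
g(5, L(5, -3))*56 = ((6 + 5)/(1 - 18*5))*56 = (11/(1 - 90))*56 = (11/(-89))*56 = -1/89*11*56 = -11/89*56 = -616/89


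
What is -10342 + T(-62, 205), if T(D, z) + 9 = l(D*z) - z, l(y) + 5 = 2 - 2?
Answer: -10561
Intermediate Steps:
l(y) = -5 (l(y) = -5 + (2 - 2) = -5 + 0 = -5)
T(D, z) = -14 - z (T(D, z) = -9 + (-5 - z) = -14 - z)
-10342 + T(-62, 205) = -10342 + (-14 - 1*205) = -10342 + (-14 - 205) = -10342 - 219 = -10561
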